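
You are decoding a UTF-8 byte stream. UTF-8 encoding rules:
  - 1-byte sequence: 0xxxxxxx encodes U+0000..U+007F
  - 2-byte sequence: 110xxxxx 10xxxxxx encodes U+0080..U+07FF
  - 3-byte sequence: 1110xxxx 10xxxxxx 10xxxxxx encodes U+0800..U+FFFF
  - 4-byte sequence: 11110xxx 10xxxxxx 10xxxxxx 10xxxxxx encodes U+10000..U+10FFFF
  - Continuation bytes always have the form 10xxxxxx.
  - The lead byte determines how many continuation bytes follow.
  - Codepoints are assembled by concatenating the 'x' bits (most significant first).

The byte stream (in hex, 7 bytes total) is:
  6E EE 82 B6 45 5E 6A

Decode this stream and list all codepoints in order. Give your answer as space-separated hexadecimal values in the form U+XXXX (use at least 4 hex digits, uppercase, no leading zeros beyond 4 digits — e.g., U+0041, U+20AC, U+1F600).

Answer: U+006E U+E0B6 U+0045 U+005E U+006A

Derivation:
Byte[0]=6E: 1-byte ASCII. cp=U+006E
Byte[1]=EE: 3-byte lead, need 2 cont bytes. acc=0xE
Byte[2]=82: continuation. acc=(acc<<6)|0x02=0x382
Byte[3]=B6: continuation. acc=(acc<<6)|0x36=0xE0B6
Completed: cp=U+E0B6 (starts at byte 1)
Byte[4]=45: 1-byte ASCII. cp=U+0045
Byte[5]=5E: 1-byte ASCII. cp=U+005E
Byte[6]=6A: 1-byte ASCII. cp=U+006A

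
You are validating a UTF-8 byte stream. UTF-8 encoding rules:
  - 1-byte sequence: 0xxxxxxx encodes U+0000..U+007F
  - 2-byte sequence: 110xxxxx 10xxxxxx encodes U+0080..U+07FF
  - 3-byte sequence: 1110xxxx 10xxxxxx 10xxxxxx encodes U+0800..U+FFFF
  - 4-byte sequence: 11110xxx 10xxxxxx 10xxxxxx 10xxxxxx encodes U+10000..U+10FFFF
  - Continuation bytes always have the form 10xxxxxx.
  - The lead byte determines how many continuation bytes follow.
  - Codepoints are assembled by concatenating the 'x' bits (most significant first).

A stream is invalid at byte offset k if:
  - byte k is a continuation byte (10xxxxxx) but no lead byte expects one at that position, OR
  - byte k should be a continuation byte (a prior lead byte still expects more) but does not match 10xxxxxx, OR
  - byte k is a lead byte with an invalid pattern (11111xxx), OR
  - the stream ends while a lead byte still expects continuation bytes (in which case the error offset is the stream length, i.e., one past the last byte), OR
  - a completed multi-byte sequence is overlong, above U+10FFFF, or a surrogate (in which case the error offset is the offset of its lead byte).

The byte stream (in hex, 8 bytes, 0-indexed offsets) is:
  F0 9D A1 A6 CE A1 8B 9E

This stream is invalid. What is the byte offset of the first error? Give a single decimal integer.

Byte[0]=F0: 4-byte lead, need 3 cont bytes. acc=0x0
Byte[1]=9D: continuation. acc=(acc<<6)|0x1D=0x1D
Byte[2]=A1: continuation. acc=(acc<<6)|0x21=0x761
Byte[3]=A6: continuation. acc=(acc<<6)|0x26=0x1D866
Completed: cp=U+1D866 (starts at byte 0)
Byte[4]=CE: 2-byte lead, need 1 cont bytes. acc=0xE
Byte[5]=A1: continuation. acc=(acc<<6)|0x21=0x3A1
Completed: cp=U+03A1 (starts at byte 4)
Byte[6]=8B: INVALID lead byte (not 0xxx/110x/1110/11110)

Answer: 6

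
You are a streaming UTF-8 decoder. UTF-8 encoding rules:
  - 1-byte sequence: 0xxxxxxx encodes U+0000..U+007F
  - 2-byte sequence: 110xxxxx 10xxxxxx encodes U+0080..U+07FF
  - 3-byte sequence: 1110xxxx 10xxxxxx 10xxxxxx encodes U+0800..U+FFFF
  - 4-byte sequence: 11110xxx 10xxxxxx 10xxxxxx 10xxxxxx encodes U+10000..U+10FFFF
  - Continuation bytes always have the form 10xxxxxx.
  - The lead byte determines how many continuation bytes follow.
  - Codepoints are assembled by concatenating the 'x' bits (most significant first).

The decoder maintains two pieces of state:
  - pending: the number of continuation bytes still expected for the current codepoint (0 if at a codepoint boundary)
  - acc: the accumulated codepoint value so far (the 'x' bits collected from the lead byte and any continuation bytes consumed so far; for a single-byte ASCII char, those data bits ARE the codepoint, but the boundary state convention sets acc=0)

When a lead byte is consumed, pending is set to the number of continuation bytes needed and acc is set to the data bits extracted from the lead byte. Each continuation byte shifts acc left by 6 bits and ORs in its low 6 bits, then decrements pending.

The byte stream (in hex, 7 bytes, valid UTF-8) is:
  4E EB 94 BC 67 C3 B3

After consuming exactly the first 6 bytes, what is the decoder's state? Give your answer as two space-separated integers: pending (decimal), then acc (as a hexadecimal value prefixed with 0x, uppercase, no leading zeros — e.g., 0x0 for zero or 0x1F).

Answer: 1 0x3

Derivation:
Byte[0]=4E: 1-byte. pending=0, acc=0x0
Byte[1]=EB: 3-byte lead. pending=2, acc=0xB
Byte[2]=94: continuation. acc=(acc<<6)|0x14=0x2D4, pending=1
Byte[3]=BC: continuation. acc=(acc<<6)|0x3C=0xB53C, pending=0
Byte[4]=67: 1-byte. pending=0, acc=0x0
Byte[5]=C3: 2-byte lead. pending=1, acc=0x3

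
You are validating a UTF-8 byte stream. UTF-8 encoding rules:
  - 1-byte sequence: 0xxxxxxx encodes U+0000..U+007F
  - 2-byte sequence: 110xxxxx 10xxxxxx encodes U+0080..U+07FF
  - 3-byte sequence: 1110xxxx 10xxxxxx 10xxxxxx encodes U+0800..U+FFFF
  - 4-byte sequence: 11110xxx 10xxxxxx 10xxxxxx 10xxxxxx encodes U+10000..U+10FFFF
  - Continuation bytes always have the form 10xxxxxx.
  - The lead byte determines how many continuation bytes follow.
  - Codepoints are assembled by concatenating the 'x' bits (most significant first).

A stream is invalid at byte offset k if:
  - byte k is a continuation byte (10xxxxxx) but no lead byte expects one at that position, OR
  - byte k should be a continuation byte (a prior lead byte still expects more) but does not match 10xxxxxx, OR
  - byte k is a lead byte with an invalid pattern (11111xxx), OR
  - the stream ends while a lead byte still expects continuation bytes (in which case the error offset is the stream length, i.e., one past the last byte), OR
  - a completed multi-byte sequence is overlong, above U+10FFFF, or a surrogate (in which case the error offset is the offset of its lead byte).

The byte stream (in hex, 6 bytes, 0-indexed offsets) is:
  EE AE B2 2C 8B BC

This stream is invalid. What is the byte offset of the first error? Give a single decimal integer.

Byte[0]=EE: 3-byte lead, need 2 cont bytes. acc=0xE
Byte[1]=AE: continuation. acc=(acc<<6)|0x2E=0x3AE
Byte[2]=B2: continuation. acc=(acc<<6)|0x32=0xEBB2
Completed: cp=U+EBB2 (starts at byte 0)
Byte[3]=2C: 1-byte ASCII. cp=U+002C
Byte[4]=8B: INVALID lead byte (not 0xxx/110x/1110/11110)

Answer: 4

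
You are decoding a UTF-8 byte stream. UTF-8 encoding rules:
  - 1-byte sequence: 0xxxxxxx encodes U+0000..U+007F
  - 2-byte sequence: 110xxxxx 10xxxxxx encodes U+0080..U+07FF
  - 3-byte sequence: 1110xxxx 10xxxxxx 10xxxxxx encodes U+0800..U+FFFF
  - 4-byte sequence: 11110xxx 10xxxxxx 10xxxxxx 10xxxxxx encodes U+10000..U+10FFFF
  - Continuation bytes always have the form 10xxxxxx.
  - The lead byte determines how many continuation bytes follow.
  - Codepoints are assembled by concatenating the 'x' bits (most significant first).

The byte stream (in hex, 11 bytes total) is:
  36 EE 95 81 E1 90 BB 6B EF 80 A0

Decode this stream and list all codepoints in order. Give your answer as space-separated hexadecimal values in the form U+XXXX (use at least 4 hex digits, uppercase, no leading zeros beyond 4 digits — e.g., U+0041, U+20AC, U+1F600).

Answer: U+0036 U+E541 U+143B U+006B U+F020

Derivation:
Byte[0]=36: 1-byte ASCII. cp=U+0036
Byte[1]=EE: 3-byte lead, need 2 cont bytes. acc=0xE
Byte[2]=95: continuation. acc=(acc<<6)|0x15=0x395
Byte[3]=81: continuation. acc=(acc<<6)|0x01=0xE541
Completed: cp=U+E541 (starts at byte 1)
Byte[4]=E1: 3-byte lead, need 2 cont bytes. acc=0x1
Byte[5]=90: continuation. acc=(acc<<6)|0x10=0x50
Byte[6]=BB: continuation. acc=(acc<<6)|0x3B=0x143B
Completed: cp=U+143B (starts at byte 4)
Byte[7]=6B: 1-byte ASCII. cp=U+006B
Byte[8]=EF: 3-byte lead, need 2 cont bytes. acc=0xF
Byte[9]=80: continuation. acc=(acc<<6)|0x00=0x3C0
Byte[10]=A0: continuation. acc=(acc<<6)|0x20=0xF020
Completed: cp=U+F020 (starts at byte 8)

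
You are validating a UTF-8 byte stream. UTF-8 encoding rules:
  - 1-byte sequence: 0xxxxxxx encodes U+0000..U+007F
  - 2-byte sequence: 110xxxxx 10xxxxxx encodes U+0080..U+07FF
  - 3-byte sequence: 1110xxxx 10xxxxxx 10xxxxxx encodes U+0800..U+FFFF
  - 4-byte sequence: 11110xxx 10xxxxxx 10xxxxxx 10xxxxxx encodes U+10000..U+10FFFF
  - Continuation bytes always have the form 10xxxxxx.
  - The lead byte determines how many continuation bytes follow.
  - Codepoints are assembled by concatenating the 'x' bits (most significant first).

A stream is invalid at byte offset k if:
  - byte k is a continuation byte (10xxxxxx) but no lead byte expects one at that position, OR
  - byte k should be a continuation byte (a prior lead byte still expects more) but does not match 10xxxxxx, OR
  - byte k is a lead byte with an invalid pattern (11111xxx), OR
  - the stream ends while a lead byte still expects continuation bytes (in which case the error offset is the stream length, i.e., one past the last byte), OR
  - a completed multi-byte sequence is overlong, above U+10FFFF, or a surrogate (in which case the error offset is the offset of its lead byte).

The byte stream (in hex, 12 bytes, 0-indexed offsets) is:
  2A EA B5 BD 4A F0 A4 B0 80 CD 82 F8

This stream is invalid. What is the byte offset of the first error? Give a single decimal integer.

Byte[0]=2A: 1-byte ASCII. cp=U+002A
Byte[1]=EA: 3-byte lead, need 2 cont bytes. acc=0xA
Byte[2]=B5: continuation. acc=(acc<<6)|0x35=0x2B5
Byte[3]=BD: continuation. acc=(acc<<6)|0x3D=0xAD7D
Completed: cp=U+AD7D (starts at byte 1)
Byte[4]=4A: 1-byte ASCII. cp=U+004A
Byte[5]=F0: 4-byte lead, need 3 cont bytes. acc=0x0
Byte[6]=A4: continuation. acc=(acc<<6)|0x24=0x24
Byte[7]=B0: continuation. acc=(acc<<6)|0x30=0x930
Byte[8]=80: continuation. acc=(acc<<6)|0x00=0x24C00
Completed: cp=U+24C00 (starts at byte 5)
Byte[9]=CD: 2-byte lead, need 1 cont bytes. acc=0xD
Byte[10]=82: continuation. acc=(acc<<6)|0x02=0x342
Completed: cp=U+0342 (starts at byte 9)
Byte[11]=F8: INVALID lead byte (not 0xxx/110x/1110/11110)

Answer: 11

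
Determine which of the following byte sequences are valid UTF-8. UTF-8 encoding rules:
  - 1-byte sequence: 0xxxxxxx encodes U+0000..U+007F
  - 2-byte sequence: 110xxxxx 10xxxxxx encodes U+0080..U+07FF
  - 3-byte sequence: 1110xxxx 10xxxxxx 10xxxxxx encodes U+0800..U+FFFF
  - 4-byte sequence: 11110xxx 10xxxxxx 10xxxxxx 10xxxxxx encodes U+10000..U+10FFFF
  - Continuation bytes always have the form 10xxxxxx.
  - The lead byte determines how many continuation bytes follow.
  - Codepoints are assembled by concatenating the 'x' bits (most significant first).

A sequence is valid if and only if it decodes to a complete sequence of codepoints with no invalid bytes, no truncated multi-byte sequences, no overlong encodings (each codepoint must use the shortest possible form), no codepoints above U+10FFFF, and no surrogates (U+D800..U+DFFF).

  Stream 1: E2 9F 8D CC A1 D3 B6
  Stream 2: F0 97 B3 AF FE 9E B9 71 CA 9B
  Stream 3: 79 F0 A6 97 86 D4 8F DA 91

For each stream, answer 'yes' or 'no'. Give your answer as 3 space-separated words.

Answer: yes no yes

Derivation:
Stream 1: decodes cleanly. VALID
Stream 2: error at byte offset 4. INVALID
Stream 3: decodes cleanly. VALID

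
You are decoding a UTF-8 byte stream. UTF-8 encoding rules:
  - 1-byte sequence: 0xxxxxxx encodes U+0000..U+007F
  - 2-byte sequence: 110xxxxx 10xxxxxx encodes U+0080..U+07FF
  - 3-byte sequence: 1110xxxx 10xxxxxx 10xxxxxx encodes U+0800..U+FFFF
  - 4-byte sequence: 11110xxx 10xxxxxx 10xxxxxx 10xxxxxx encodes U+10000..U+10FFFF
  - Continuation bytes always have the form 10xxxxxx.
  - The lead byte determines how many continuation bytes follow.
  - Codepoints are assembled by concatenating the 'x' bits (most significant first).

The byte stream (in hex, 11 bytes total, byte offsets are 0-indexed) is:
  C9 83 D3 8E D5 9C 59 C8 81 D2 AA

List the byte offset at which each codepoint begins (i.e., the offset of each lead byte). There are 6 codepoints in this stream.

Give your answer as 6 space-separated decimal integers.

Byte[0]=C9: 2-byte lead, need 1 cont bytes. acc=0x9
Byte[1]=83: continuation. acc=(acc<<6)|0x03=0x243
Completed: cp=U+0243 (starts at byte 0)
Byte[2]=D3: 2-byte lead, need 1 cont bytes. acc=0x13
Byte[3]=8E: continuation. acc=(acc<<6)|0x0E=0x4CE
Completed: cp=U+04CE (starts at byte 2)
Byte[4]=D5: 2-byte lead, need 1 cont bytes. acc=0x15
Byte[5]=9C: continuation. acc=(acc<<6)|0x1C=0x55C
Completed: cp=U+055C (starts at byte 4)
Byte[6]=59: 1-byte ASCII. cp=U+0059
Byte[7]=C8: 2-byte lead, need 1 cont bytes. acc=0x8
Byte[8]=81: continuation. acc=(acc<<6)|0x01=0x201
Completed: cp=U+0201 (starts at byte 7)
Byte[9]=D2: 2-byte lead, need 1 cont bytes. acc=0x12
Byte[10]=AA: continuation. acc=(acc<<6)|0x2A=0x4AA
Completed: cp=U+04AA (starts at byte 9)

Answer: 0 2 4 6 7 9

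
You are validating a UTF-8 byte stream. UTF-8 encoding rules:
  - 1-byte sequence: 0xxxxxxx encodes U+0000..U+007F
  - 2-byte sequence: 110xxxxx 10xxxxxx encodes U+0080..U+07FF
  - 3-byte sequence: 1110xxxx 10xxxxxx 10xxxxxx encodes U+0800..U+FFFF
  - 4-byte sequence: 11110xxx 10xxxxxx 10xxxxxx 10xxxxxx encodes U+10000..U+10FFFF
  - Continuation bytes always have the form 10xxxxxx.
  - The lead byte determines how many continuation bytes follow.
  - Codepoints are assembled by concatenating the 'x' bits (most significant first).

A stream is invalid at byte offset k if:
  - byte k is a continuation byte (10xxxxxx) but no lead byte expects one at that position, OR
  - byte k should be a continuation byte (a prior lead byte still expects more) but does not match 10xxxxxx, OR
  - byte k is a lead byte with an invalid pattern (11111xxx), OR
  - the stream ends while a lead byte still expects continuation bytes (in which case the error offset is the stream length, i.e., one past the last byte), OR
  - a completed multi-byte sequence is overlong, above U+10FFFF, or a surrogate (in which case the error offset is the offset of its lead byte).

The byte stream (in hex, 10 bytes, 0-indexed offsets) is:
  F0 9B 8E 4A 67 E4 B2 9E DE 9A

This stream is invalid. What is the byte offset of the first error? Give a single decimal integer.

Answer: 3

Derivation:
Byte[0]=F0: 4-byte lead, need 3 cont bytes. acc=0x0
Byte[1]=9B: continuation. acc=(acc<<6)|0x1B=0x1B
Byte[2]=8E: continuation. acc=(acc<<6)|0x0E=0x6CE
Byte[3]=4A: expected 10xxxxxx continuation. INVALID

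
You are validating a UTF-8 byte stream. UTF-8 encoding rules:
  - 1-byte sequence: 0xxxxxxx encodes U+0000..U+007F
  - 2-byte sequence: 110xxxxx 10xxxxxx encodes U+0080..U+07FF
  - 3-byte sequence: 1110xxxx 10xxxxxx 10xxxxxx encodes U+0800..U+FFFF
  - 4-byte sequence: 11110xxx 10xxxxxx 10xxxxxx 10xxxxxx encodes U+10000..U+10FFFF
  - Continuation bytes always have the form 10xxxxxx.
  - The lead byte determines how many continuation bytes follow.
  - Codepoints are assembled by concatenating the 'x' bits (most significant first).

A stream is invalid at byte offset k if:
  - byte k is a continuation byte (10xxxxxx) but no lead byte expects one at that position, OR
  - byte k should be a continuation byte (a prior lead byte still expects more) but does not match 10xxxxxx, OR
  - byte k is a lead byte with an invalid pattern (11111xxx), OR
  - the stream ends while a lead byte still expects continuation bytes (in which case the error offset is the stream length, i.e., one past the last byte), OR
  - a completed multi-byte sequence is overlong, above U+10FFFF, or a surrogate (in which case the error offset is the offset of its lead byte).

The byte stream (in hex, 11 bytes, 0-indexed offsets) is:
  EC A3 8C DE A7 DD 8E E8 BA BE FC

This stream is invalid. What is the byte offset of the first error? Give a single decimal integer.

Answer: 10

Derivation:
Byte[0]=EC: 3-byte lead, need 2 cont bytes. acc=0xC
Byte[1]=A3: continuation. acc=(acc<<6)|0x23=0x323
Byte[2]=8C: continuation. acc=(acc<<6)|0x0C=0xC8CC
Completed: cp=U+C8CC (starts at byte 0)
Byte[3]=DE: 2-byte lead, need 1 cont bytes. acc=0x1E
Byte[4]=A7: continuation. acc=(acc<<6)|0x27=0x7A7
Completed: cp=U+07A7 (starts at byte 3)
Byte[5]=DD: 2-byte lead, need 1 cont bytes. acc=0x1D
Byte[6]=8E: continuation. acc=(acc<<6)|0x0E=0x74E
Completed: cp=U+074E (starts at byte 5)
Byte[7]=E8: 3-byte lead, need 2 cont bytes. acc=0x8
Byte[8]=BA: continuation. acc=(acc<<6)|0x3A=0x23A
Byte[9]=BE: continuation. acc=(acc<<6)|0x3E=0x8EBE
Completed: cp=U+8EBE (starts at byte 7)
Byte[10]=FC: INVALID lead byte (not 0xxx/110x/1110/11110)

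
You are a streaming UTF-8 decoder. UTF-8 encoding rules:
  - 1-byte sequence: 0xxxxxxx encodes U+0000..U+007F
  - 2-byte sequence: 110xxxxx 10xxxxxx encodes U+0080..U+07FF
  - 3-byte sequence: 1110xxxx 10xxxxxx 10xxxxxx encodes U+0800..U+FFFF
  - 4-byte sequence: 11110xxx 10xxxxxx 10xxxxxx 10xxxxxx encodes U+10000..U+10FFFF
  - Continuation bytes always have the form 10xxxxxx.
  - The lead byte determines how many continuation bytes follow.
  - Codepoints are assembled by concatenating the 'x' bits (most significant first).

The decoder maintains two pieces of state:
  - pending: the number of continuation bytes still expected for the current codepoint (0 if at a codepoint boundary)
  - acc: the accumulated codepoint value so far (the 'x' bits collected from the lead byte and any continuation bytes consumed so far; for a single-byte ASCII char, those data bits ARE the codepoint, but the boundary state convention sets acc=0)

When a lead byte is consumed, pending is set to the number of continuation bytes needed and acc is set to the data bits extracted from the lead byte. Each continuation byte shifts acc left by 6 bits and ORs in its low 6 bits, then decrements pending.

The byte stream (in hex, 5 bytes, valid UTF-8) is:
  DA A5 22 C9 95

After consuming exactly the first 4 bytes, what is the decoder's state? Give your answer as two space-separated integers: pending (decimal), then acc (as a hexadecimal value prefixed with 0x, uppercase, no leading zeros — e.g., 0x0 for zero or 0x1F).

Byte[0]=DA: 2-byte lead. pending=1, acc=0x1A
Byte[1]=A5: continuation. acc=(acc<<6)|0x25=0x6A5, pending=0
Byte[2]=22: 1-byte. pending=0, acc=0x0
Byte[3]=C9: 2-byte lead. pending=1, acc=0x9

Answer: 1 0x9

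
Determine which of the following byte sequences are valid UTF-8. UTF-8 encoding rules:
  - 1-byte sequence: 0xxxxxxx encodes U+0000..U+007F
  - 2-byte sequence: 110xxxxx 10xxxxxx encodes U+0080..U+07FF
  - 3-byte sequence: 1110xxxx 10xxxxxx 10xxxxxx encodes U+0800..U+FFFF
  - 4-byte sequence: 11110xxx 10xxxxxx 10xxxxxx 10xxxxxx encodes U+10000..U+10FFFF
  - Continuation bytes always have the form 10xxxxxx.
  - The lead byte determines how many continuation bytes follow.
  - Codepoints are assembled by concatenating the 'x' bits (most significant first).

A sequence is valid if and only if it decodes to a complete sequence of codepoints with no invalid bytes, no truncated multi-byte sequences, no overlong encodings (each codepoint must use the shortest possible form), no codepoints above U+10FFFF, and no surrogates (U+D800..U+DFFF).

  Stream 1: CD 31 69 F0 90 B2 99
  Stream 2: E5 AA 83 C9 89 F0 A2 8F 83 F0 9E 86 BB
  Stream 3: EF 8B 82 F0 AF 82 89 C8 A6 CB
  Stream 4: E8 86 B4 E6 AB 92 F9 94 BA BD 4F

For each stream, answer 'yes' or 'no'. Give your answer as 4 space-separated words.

Stream 1: error at byte offset 1. INVALID
Stream 2: decodes cleanly. VALID
Stream 3: error at byte offset 10. INVALID
Stream 4: error at byte offset 6. INVALID

Answer: no yes no no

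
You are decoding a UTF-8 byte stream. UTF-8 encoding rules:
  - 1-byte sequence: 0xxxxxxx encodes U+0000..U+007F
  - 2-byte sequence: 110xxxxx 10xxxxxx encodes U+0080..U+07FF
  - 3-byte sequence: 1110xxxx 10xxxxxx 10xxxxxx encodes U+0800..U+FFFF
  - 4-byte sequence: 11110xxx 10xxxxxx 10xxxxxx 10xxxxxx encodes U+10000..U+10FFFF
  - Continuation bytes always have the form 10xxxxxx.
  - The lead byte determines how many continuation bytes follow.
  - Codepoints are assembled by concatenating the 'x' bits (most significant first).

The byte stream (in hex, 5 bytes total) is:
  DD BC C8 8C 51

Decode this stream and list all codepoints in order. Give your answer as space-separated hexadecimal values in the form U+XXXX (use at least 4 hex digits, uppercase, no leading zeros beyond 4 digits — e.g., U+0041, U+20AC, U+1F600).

Answer: U+077C U+020C U+0051

Derivation:
Byte[0]=DD: 2-byte lead, need 1 cont bytes. acc=0x1D
Byte[1]=BC: continuation. acc=(acc<<6)|0x3C=0x77C
Completed: cp=U+077C (starts at byte 0)
Byte[2]=C8: 2-byte lead, need 1 cont bytes. acc=0x8
Byte[3]=8C: continuation. acc=(acc<<6)|0x0C=0x20C
Completed: cp=U+020C (starts at byte 2)
Byte[4]=51: 1-byte ASCII. cp=U+0051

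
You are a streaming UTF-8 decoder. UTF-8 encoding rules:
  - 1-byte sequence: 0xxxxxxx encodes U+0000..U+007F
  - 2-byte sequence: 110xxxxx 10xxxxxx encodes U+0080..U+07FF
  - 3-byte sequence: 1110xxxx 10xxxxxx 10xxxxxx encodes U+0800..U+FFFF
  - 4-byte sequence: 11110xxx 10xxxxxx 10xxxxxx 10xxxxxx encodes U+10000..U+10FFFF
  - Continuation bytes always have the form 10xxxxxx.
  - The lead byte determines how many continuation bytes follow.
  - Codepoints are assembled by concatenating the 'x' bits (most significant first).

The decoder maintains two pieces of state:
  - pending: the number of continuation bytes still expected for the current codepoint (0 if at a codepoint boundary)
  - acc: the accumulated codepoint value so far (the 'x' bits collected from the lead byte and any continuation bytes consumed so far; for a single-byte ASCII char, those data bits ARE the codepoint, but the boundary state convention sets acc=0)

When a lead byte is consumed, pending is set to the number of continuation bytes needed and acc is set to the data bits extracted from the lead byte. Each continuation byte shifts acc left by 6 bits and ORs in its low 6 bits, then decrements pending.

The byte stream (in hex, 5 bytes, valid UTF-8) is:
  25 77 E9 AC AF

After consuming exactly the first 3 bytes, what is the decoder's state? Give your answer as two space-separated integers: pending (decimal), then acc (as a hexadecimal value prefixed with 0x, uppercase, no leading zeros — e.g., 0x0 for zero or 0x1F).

Answer: 2 0x9

Derivation:
Byte[0]=25: 1-byte. pending=0, acc=0x0
Byte[1]=77: 1-byte. pending=0, acc=0x0
Byte[2]=E9: 3-byte lead. pending=2, acc=0x9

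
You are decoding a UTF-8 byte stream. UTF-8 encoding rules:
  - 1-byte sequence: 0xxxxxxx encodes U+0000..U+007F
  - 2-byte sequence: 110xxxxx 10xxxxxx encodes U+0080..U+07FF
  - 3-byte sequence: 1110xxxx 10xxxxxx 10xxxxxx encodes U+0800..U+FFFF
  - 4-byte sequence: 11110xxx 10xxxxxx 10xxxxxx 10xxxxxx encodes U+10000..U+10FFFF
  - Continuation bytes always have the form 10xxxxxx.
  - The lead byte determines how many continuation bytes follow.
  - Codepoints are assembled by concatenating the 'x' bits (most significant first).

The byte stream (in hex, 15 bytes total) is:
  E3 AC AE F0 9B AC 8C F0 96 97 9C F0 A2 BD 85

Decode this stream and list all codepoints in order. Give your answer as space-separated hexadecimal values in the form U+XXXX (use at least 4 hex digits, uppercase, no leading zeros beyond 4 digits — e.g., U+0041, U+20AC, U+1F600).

Byte[0]=E3: 3-byte lead, need 2 cont bytes. acc=0x3
Byte[1]=AC: continuation. acc=(acc<<6)|0x2C=0xEC
Byte[2]=AE: continuation. acc=(acc<<6)|0x2E=0x3B2E
Completed: cp=U+3B2E (starts at byte 0)
Byte[3]=F0: 4-byte lead, need 3 cont bytes. acc=0x0
Byte[4]=9B: continuation. acc=(acc<<6)|0x1B=0x1B
Byte[5]=AC: continuation. acc=(acc<<6)|0x2C=0x6EC
Byte[6]=8C: continuation. acc=(acc<<6)|0x0C=0x1BB0C
Completed: cp=U+1BB0C (starts at byte 3)
Byte[7]=F0: 4-byte lead, need 3 cont bytes. acc=0x0
Byte[8]=96: continuation. acc=(acc<<6)|0x16=0x16
Byte[9]=97: continuation. acc=(acc<<6)|0x17=0x597
Byte[10]=9C: continuation. acc=(acc<<6)|0x1C=0x165DC
Completed: cp=U+165DC (starts at byte 7)
Byte[11]=F0: 4-byte lead, need 3 cont bytes. acc=0x0
Byte[12]=A2: continuation. acc=(acc<<6)|0x22=0x22
Byte[13]=BD: continuation. acc=(acc<<6)|0x3D=0x8BD
Byte[14]=85: continuation. acc=(acc<<6)|0x05=0x22F45
Completed: cp=U+22F45 (starts at byte 11)

Answer: U+3B2E U+1BB0C U+165DC U+22F45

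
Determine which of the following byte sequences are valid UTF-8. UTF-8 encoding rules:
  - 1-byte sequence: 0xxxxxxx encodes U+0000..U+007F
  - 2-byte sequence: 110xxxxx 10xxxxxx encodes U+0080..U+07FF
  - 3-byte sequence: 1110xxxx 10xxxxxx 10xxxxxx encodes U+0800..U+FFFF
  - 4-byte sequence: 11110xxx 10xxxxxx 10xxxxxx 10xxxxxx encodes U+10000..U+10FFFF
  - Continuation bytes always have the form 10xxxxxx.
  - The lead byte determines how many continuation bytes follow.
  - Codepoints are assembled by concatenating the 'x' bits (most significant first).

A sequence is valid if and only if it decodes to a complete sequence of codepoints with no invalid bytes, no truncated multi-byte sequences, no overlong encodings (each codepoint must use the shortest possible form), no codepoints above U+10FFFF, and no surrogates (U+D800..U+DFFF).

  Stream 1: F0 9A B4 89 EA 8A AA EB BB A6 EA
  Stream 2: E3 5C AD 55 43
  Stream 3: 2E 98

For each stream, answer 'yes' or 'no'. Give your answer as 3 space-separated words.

Stream 1: error at byte offset 11. INVALID
Stream 2: error at byte offset 1. INVALID
Stream 3: error at byte offset 1. INVALID

Answer: no no no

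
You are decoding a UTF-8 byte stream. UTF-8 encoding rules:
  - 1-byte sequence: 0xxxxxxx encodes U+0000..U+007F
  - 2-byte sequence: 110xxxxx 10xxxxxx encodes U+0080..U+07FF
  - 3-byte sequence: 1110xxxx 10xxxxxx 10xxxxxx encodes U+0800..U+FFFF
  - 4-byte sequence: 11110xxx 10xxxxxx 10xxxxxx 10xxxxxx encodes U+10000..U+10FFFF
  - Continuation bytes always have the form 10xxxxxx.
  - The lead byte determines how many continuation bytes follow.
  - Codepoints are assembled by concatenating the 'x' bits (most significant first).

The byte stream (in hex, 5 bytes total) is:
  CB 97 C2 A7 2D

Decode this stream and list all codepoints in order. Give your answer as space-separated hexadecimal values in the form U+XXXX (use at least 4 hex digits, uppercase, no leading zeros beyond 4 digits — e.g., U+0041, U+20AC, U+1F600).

Answer: U+02D7 U+00A7 U+002D

Derivation:
Byte[0]=CB: 2-byte lead, need 1 cont bytes. acc=0xB
Byte[1]=97: continuation. acc=(acc<<6)|0x17=0x2D7
Completed: cp=U+02D7 (starts at byte 0)
Byte[2]=C2: 2-byte lead, need 1 cont bytes. acc=0x2
Byte[3]=A7: continuation. acc=(acc<<6)|0x27=0xA7
Completed: cp=U+00A7 (starts at byte 2)
Byte[4]=2D: 1-byte ASCII. cp=U+002D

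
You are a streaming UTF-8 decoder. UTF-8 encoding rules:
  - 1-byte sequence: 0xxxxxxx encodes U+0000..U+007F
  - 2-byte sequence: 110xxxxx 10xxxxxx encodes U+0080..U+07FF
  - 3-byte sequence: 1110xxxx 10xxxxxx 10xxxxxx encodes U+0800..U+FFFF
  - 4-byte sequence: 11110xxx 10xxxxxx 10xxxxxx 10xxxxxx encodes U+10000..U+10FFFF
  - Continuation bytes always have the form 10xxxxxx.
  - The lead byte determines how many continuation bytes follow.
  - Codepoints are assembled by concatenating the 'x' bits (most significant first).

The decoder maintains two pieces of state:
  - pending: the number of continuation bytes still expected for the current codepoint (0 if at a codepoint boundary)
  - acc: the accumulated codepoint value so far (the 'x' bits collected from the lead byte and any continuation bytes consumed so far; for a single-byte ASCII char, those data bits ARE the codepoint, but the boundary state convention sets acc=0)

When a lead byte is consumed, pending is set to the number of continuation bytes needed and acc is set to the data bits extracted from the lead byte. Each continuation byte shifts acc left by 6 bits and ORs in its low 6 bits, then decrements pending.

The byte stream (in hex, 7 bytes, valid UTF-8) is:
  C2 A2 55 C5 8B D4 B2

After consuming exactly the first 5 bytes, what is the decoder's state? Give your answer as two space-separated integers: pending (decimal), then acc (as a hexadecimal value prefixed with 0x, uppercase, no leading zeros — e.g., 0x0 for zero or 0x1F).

Answer: 0 0x14B

Derivation:
Byte[0]=C2: 2-byte lead. pending=1, acc=0x2
Byte[1]=A2: continuation. acc=(acc<<6)|0x22=0xA2, pending=0
Byte[2]=55: 1-byte. pending=0, acc=0x0
Byte[3]=C5: 2-byte lead. pending=1, acc=0x5
Byte[4]=8B: continuation. acc=(acc<<6)|0x0B=0x14B, pending=0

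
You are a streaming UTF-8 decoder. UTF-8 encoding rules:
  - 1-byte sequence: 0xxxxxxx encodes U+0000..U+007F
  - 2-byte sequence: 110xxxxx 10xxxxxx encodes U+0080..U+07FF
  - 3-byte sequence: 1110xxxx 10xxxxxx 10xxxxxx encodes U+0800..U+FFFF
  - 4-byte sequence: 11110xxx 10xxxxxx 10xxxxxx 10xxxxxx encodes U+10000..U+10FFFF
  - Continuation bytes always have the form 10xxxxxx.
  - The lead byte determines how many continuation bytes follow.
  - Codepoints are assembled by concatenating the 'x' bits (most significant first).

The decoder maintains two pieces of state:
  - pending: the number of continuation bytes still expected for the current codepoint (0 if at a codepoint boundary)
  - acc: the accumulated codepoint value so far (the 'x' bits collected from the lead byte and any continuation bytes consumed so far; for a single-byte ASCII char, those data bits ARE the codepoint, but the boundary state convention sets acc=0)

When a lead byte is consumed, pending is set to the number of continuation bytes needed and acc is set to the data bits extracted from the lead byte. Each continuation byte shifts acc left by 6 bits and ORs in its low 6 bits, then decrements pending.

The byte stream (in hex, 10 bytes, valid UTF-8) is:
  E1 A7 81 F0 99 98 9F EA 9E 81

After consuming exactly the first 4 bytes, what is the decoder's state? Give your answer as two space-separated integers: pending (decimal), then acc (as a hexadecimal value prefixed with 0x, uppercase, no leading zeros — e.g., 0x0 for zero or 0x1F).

Answer: 3 0x0

Derivation:
Byte[0]=E1: 3-byte lead. pending=2, acc=0x1
Byte[1]=A7: continuation. acc=(acc<<6)|0x27=0x67, pending=1
Byte[2]=81: continuation. acc=(acc<<6)|0x01=0x19C1, pending=0
Byte[3]=F0: 4-byte lead. pending=3, acc=0x0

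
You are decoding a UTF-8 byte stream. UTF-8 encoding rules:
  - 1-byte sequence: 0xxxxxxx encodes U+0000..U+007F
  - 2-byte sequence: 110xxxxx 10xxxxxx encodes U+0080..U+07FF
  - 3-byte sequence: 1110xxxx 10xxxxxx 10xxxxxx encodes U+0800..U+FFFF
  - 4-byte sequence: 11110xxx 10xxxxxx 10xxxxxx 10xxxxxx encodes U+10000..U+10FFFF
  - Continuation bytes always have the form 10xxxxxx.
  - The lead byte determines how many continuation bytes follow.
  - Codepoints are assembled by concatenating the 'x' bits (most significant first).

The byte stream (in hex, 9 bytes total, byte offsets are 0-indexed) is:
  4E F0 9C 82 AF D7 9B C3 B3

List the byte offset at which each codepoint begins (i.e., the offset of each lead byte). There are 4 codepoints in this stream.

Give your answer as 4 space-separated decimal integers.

Byte[0]=4E: 1-byte ASCII. cp=U+004E
Byte[1]=F0: 4-byte lead, need 3 cont bytes. acc=0x0
Byte[2]=9C: continuation. acc=(acc<<6)|0x1C=0x1C
Byte[3]=82: continuation. acc=(acc<<6)|0x02=0x702
Byte[4]=AF: continuation. acc=(acc<<6)|0x2F=0x1C0AF
Completed: cp=U+1C0AF (starts at byte 1)
Byte[5]=D7: 2-byte lead, need 1 cont bytes. acc=0x17
Byte[6]=9B: continuation. acc=(acc<<6)|0x1B=0x5DB
Completed: cp=U+05DB (starts at byte 5)
Byte[7]=C3: 2-byte lead, need 1 cont bytes. acc=0x3
Byte[8]=B3: continuation. acc=(acc<<6)|0x33=0xF3
Completed: cp=U+00F3 (starts at byte 7)

Answer: 0 1 5 7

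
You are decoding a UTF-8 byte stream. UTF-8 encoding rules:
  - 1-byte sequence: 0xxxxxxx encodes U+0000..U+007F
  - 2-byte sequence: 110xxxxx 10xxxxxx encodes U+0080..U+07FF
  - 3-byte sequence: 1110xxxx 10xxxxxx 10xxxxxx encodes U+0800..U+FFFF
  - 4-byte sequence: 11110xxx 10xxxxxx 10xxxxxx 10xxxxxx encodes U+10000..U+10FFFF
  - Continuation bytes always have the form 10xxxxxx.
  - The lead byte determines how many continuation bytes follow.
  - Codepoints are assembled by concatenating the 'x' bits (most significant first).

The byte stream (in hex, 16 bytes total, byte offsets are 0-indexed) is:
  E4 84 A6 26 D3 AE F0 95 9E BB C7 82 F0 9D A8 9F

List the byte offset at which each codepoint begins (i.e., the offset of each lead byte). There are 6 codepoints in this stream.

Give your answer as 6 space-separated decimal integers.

Answer: 0 3 4 6 10 12

Derivation:
Byte[0]=E4: 3-byte lead, need 2 cont bytes. acc=0x4
Byte[1]=84: continuation. acc=(acc<<6)|0x04=0x104
Byte[2]=A6: continuation. acc=(acc<<6)|0x26=0x4126
Completed: cp=U+4126 (starts at byte 0)
Byte[3]=26: 1-byte ASCII. cp=U+0026
Byte[4]=D3: 2-byte lead, need 1 cont bytes. acc=0x13
Byte[5]=AE: continuation. acc=(acc<<6)|0x2E=0x4EE
Completed: cp=U+04EE (starts at byte 4)
Byte[6]=F0: 4-byte lead, need 3 cont bytes. acc=0x0
Byte[7]=95: continuation. acc=(acc<<6)|0x15=0x15
Byte[8]=9E: continuation. acc=(acc<<6)|0x1E=0x55E
Byte[9]=BB: continuation. acc=(acc<<6)|0x3B=0x157BB
Completed: cp=U+157BB (starts at byte 6)
Byte[10]=C7: 2-byte lead, need 1 cont bytes. acc=0x7
Byte[11]=82: continuation. acc=(acc<<6)|0x02=0x1C2
Completed: cp=U+01C2 (starts at byte 10)
Byte[12]=F0: 4-byte lead, need 3 cont bytes. acc=0x0
Byte[13]=9D: continuation. acc=(acc<<6)|0x1D=0x1D
Byte[14]=A8: continuation. acc=(acc<<6)|0x28=0x768
Byte[15]=9F: continuation. acc=(acc<<6)|0x1F=0x1DA1F
Completed: cp=U+1DA1F (starts at byte 12)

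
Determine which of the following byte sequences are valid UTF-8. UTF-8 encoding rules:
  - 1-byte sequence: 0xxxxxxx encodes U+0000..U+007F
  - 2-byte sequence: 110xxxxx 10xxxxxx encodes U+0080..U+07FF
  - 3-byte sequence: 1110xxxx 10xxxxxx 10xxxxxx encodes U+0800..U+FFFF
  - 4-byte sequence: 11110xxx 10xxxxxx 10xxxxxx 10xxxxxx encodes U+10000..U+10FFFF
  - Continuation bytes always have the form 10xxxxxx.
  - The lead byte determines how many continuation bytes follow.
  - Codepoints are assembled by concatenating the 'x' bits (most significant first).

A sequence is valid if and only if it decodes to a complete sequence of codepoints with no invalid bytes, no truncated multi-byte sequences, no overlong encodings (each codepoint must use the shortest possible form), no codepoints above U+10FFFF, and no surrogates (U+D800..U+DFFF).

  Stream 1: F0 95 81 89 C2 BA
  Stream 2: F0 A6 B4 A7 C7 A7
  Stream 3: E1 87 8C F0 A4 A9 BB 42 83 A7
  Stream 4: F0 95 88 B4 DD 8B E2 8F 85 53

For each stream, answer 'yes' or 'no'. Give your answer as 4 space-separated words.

Stream 1: decodes cleanly. VALID
Stream 2: decodes cleanly. VALID
Stream 3: error at byte offset 8. INVALID
Stream 4: decodes cleanly. VALID

Answer: yes yes no yes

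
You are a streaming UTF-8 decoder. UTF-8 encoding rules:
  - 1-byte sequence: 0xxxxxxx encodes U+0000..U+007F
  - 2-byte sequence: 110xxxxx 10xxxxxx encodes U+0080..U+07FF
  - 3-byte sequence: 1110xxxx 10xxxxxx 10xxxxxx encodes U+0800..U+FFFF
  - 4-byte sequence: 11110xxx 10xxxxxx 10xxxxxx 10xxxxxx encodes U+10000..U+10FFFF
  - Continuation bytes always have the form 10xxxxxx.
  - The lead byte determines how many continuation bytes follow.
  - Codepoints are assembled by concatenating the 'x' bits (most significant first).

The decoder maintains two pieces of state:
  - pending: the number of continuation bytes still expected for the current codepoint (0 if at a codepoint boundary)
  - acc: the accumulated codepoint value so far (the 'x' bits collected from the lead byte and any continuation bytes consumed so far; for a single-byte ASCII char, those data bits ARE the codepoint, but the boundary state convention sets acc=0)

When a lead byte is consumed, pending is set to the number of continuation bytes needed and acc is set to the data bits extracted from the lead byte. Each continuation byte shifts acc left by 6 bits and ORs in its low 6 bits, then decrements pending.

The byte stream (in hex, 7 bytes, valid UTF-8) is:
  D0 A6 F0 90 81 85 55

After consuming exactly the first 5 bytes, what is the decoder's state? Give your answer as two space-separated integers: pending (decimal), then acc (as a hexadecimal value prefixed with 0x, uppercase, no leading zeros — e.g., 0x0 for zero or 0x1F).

Answer: 1 0x401

Derivation:
Byte[0]=D0: 2-byte lead. pending=1, acc=0x10
Byte[1]=A6: continuation. acc=(acc<<6)|0x26=0x426, pending=0
Byte[2]=F0: 4-byte lead. pending=3, acc=0x0
Byte[3]=90: continuation. acc=(acc<<6)|0x10=0x10, pending=2
Byte[4]=81: continuation. acc=(acc<<6)|0x01=0x401, pending=1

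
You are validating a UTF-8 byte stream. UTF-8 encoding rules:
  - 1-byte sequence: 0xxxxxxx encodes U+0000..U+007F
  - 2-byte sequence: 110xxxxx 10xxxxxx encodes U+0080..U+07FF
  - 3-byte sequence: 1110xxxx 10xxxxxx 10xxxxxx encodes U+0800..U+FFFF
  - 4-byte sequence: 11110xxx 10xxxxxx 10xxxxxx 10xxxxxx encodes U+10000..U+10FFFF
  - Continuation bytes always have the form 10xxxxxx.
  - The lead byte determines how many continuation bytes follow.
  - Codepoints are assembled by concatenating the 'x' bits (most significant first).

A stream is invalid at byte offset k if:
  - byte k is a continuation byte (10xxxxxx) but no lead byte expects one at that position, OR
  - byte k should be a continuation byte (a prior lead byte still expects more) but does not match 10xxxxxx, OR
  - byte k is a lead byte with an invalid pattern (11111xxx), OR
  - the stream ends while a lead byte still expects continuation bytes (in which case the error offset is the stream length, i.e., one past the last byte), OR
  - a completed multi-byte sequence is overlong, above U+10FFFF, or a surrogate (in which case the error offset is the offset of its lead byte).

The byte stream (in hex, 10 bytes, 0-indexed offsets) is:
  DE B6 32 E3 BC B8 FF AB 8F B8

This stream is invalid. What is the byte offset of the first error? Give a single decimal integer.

Byte[0]=DE: 2-byte lead, need 1 cont bytes. acc=0x1E
Byte[1]=B6: continuation. acc=(acc<<6)|0x36=0x7B6
Completed: cp=U+07B6 (starts at byte 0)
Byte[2]=32: 1-byte ASCII. cp=U+0032
Byte[3]=E3: 3-byte lead, need 2 cont bytes. acc=0x3
Byte[4]=BC: continuation. acc=(acc<<6)|0x3C=0xFC
Byte[5]=B8: continuation. acc=(acc<<6)|0x38=0x3F38
Completed: cp=U+3F38 (starts at byte 3)
Byte[6]=FF: INVALID lead byte (not 0xxx/110x/1110/11110)

Answer: 6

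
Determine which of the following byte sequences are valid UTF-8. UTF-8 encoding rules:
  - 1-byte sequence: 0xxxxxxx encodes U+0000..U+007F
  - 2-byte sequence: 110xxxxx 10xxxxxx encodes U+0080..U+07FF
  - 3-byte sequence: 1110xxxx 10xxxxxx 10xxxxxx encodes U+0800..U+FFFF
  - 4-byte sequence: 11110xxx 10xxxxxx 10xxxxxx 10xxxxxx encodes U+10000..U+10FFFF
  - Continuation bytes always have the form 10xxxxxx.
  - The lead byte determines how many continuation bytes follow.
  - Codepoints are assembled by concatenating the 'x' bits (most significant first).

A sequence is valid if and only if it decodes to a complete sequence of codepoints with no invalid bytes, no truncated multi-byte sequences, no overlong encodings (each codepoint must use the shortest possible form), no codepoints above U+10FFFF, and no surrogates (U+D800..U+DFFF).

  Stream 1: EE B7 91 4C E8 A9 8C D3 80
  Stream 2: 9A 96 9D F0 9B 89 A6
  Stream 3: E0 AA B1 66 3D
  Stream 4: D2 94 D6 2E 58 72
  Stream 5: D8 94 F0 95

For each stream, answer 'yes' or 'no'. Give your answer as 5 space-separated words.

Answer: yes no yes no no

Derivation:
Stream 1: decodes cleanly. VALID
Stream 2: error at byte offset 0. INVALID
Stream 3: decodes cleanly. VALID
Stream 4: error at byte offset 3. INVALID
Stream 5: error at byte offset 4. INVALID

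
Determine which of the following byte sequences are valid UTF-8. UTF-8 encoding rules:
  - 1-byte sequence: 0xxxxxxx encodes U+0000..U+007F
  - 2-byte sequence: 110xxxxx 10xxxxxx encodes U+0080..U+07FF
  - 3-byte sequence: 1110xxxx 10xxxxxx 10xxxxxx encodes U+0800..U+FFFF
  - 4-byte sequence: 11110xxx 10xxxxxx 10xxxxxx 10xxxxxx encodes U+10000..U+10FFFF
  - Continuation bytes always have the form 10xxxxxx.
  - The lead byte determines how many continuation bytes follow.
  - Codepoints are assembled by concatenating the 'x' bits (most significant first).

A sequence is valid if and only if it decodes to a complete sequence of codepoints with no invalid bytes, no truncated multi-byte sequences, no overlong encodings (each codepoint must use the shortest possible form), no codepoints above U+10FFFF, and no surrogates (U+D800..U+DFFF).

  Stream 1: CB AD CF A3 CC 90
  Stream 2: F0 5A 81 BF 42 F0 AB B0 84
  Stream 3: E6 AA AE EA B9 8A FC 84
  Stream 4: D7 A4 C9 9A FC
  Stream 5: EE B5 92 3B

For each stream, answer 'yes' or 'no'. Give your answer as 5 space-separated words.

Stream 1: decodes cleanly. VALID
Stream 2: error at byte offset 1. INVALID
Stream 3: error at byte offset 6. INVALID
Stream 4: error at byte offset 4. INVALID
Stream 5: decodes cleanly. VALID

Answer: yes no no no yes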